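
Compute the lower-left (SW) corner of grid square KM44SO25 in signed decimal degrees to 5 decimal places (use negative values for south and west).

Field K=10, M=12: +10·20° lon, +12·10° lat → SW at lon 20°, lat 30°.
Square 4, 4: +4·2° lon, +4·1° lat → SW at lon 28°, lat 34°.
Subsquare s=18, o=14: +18·0.0833333° lon, +14·0.0416667° lat → SW at lon 29.5°, lat 34.5833°.
Extended square 2, 5: +2·0.00833333° lon, +5·0.00416667° lat → SW at lon 29.5167°, lat 34.6042°.
latitude 34.60417, longitude 29.51667.

34.60417, 29.51667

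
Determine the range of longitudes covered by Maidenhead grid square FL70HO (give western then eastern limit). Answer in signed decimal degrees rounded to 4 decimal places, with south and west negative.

Field F=5, L=11: +5·20° lon, +11·10° lat → SW at lon -80°, lat 20°.
Square 7, 0: +7·2° lon, +0·1° lat → SW at lon -66°, lat 20°.
Subsquare h=7, o=14: +7·0.0833333° lon, +14·0.0416667° lat → SW at lon -65.4167°, lat 20.5833°.
Cell spans 0.0833333° lon × 0.0416667° lat.
west -65.4167, east -65.3333.

-65.4167, -65.3333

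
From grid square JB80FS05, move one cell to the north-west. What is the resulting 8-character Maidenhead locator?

Longitude extended square 0; −1 → -1, wraps to 9, carry into subsquare.
Longitude subsquare f = 5; −1 → 4 = e.
Latitude extended square 5; +1 → 6.

JB80es96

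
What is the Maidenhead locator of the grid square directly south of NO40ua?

NN49ux

Latitude subsquare a = 0; −1 → -1, wraps to 23 = x, carry into square.
Latitude square 0; −1 → -1, wraps to 9, carry into field.
Latitude field O = 14; −1 → 13 = N.
The longitude characters are unchanged.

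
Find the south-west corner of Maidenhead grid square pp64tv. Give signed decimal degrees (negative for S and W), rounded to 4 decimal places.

64.8750, 133.5833

Field P=15, P=15: +15·20° lon, +15·10° lat → SW at lon 120°, lat 60°.
Square 6, 4: +6·2° lon, +4·1° lat → SW at lon 132°, lat 64°.
Subsquare t=19, v=21: +19·0.0833333° lon, +21·0.0416667° lat → SW at lon 133.583°, lat 64.875°.
latitude 64.8750, longitude 133.5833.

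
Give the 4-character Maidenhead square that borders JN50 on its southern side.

Latitude square 0; −1 → -1, wraps to 9, carry into field.
Latitude field N = 13; −1 → 12 = M.
The longitude characters are unchanged.

JM59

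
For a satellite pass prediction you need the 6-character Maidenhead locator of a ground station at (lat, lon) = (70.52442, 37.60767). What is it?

KQ80tm

Shift to the Maidenhead origin (180°W, 90°S): lon 217.6077, lat 160.5244.
Field: 217.6077/20 → 10 → K, 160.5244/10 → 16 → Q; chars KQ.
Square: 17.6077/2 → 8, 0.5244/1 → 0; chars 80.
Subsquare: 1.6077/0.0833333 → 19 → t, 0.5244/0.0416667 → 12 → m; chars tm.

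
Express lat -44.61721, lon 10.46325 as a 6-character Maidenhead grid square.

JE55fj

Add 180° to longitude and 90° to latitude: 190.4632, 45.3828.
Field: lon ⌊190.4632/20⌋ = 9 → J; lat ⌊45.3828/10⌋ = 4 → E.
Square: lon ⌊10.4632/2⌋ = 5; lat ⌊5.3828/1⌋ = 5.
Subsquare: lon ⌊0.4632/0.0833333⌋ = 5 → f; lat ⌊0.3828/0.0416667⌋ = 9 → j.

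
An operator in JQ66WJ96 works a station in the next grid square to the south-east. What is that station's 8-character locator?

Longitude extended square 9; +1 → 10, wraps to 0, carry into subsquare.
Longitude subsquare w = 22; +1 → 23 = x.
Latitude extended square 6; −1 → 5.

JQ66xj05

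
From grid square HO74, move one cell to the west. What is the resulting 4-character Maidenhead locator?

Longitude square 7; −1 → 6.
The latitude characters are unchanged.

HO64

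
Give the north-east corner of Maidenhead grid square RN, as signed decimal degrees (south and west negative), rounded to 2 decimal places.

Field R=17, N=13: +17·20° lon, +13·10° lat → SW at lon 160°, lat 40°.
Cell spans 20° lon × 10° lat. NE corner is SW corner plus one full cell.
latitude 50.00, longitude 180.00.

50.00, 180.00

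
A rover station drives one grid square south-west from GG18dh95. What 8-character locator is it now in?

Longitude extended square 9; −1 → 8.
Latitude extended square 5; −1 → 4.

GG18dh84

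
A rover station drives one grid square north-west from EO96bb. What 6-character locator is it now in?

EO96ac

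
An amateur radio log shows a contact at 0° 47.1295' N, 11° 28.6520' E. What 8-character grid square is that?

JJ50rs78

Offset from 180°W / 90°S: lon 191.47753°, lat 90.78549°.
Field: lon ⌊191.47753/20⌋ = 9 → J; lat ⌊90.78549/10⌋ = 9 → J.
Square: lon ⌊11.47753/2⌋ = 5; lat ⌊0.78549/1⌋ = 0.
Subsquare: lon ⌊1.47753/0.0833333⌋ = 17 → r; lat ⌊0.78549/0.0416667⌋ = 18 → s.
Extended square: lon ⌊0.06087/0.00833333⌋ = 7; lat ⌊0.03549/0.00416667⌋ = 8.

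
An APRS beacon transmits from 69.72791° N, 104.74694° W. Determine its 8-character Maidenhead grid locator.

Add 180° to longitude and 90° to latitude: 75.25306, 159.72791.
Field: 75.25306/20 → 3 → D, 159.72791/10 → 15 → P; chars DP.
Square: 15.25306/2 → 7, 9.72791/1 → 9; chars 79.
Subsquare: 1.25306/0.0833333 → 15 → p, 0.72791/0.0416667 → 17 → r; chars pr.
Extended square: 0.00306/0.00833333 → 0, 0.01958/0.00416667 → 4; chars 04.

DP79pr04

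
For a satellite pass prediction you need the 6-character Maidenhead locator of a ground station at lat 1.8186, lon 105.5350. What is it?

Offset from 180°W / 90°S: lon 285.5350°, lat 91.8186°.
Field: lon ⌊285.5350/20⌋ = 14 → O; lat ⌊91.8186/10⌋ = 9 → J.
Square: lon ⌊5.5350/2⌋ = 2; lat ⌊1.8186/1⌋ = 1.
Subsquare: lon ⌊1.5350/0.0833333⌋ = 18 → s; lat ⌊0.8186/0.0416667⌋ = 19 → t.

OJ21st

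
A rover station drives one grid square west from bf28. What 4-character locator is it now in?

BF18

Longitude square 2; −1 → 1.
The latitude characters are unchanged.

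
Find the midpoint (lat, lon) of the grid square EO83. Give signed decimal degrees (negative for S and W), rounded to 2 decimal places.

53.50, -83.00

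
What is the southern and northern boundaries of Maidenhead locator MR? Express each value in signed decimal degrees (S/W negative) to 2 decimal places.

80.00, 90.00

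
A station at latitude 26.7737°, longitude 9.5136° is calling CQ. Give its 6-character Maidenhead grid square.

JL46ss

Offset from 180°W / 90°S: lon 189.5136°, lat 116.7737°.
Field: lon ⌊189.5136/20⌋ = 9 → J; lat ⌊116.7737/10⌋ = 11 → L.
Square: lon ⌊9.5136/2⌋ = 4; lat ⌊6.7737/1⌋ = 6.
Subsquare: lon ⌊1.5136/0.0833333⌋ = 18 → s; lat ⌊0.7737/0.0416667⌋ = 18 → s.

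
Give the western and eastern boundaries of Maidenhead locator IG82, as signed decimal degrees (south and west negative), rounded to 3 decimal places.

Field I=8, G=6: +8·20° lon, +6·10° lat → SW at lon -20°, lat -30°.
Square 8, 2: +8·2° lon, +2·1° lat → SW at lon -4°, lat -28°.
Cell spans 2° lon × 1° lat.
west -4.000, east -2.000.

-4.000, -2.000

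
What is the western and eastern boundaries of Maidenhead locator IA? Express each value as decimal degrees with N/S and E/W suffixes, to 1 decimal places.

20.0° W, 0.0° E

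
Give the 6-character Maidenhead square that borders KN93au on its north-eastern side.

Longitude subsquare a = 0; +1 → 1 = b.
Latitude subsquare u = 20; +1 → 21 = v.

KN93bv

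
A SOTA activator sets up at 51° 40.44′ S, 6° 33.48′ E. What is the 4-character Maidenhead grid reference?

Shift to the Maidenhead origin (180°W, 90°S): lon 186.56, lat 38.33.
Field (20°×10°, letters A–R): lon ⌊186.56/20⌋ = 9 → J; lat ⌊38.33/10⌋ = 3 → D.
Square (2°×1°, digits 0–9): lon ⌊6.56/2⌋ = 3; lat ⌊8.33/1⌋ = 8.

JD38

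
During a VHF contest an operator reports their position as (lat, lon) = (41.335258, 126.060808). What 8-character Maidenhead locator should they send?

PN31ai70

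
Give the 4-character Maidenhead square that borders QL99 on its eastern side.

Longitude square 9; +1 → 10, wraps to 0, carry into field.
Longitude field Q = 16; +1 → 17 = R.
The latitude characters are unchanged.

RL09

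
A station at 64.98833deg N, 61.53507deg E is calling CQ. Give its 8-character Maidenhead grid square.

MP04sx47

Offset from 180°W / 90°S: lon 241.53507°, lat 154.98833°.
Field: lon ⌊241.53507/20⌋ = 12 → M; lat ⌊154.98833/10⌋ = 15 → P.
Square: lon ⌊1.53507/2⌋ = 0; lat ⌊4.98833/1⌋ = 4.
Subsquare: lon ⌊1.53507/0.0833333⌋ = 18 → s; lat ⌊0.98833/0.0416667⌋ = 23 → x.
Extended square: lon ⌊0.03507/0.00833333⌋ = 4; lat ⌊0.03000/0.00416667⌋ = 7.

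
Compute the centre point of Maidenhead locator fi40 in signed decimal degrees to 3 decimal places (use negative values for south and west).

-9.500, -71.000

Field F=5, I=8: +5·20° lon, +8·10° lat → SW at lon -80°, lat -10°.
Square 4, 0: +4·2° lon, +0·1° lat → SW at lon -72°, lat -10°.
Cell spans 2° lon × 1° lat. Centre is SW corner plus half of each.
latitude -9.500, longitude -71.000.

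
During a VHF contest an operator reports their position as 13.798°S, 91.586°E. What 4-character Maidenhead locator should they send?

Shift to the Maidenhead origin (180°W, 90°S): lon 271.59, lat 76.20.
Field: lon ⌊271.59/20⌋ = 13 → N; lat ⌊76.20/10⌋ = 7 → H.
Square: lon ⌊11.59/2⌋ = 5; lat ⌊6.20/1⌋ = 6.

NH56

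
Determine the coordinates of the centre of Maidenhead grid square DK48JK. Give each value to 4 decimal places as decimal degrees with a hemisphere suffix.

Field D=3, K=10: +3·20° lon, +10·10° lat → SW at lon -120°, lat 10°.
Square 4, 8: +4·2° lon, +8·1° lat → SW at lon -112°, lat 18°.
Subsquare j=9, k=10: +9·0.0833333° lon, +10·0.0416667° lat → SW at lon -111.25°, lat 18.4167°.
Cell spans 0.0833333° lon × 0.0416667° lat. Centre is SW corner plus half of each.
latitude 18.4375° N, longitude 111.2083° W.

18.4375° N, 111.2083° W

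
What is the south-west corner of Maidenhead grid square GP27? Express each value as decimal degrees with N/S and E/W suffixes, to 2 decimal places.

Field G=6, P=15: +6·20° lon, +15·10° lat → SW at lon -60°, lat 60°.
Square 2, 7: +2·2° lon, +7·1° lat → SW at lon -56°, lat 67°.
latitude 67.00° N, longitude 56.00° W.

67.00° N, 56.00° W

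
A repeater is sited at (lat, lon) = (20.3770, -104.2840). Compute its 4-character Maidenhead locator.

Shift to the Maidenhead origin (180°W, 90°S): lon 75.72, lat 110.38.
Field: 75.72/20 → 3 → D, 110.38/10 → 11 → L; chars DL.
Square: 15.72/2 → 7, 0.38/1 → 0; chars 70.

DL70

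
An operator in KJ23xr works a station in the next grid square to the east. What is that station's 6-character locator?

KJ33ar

Longitude subsquare x = 23; +1 → 24, wraps to 0 = a, carry into square.
Longitude square 2; +1 → 3.
The latitude characters are unchanged.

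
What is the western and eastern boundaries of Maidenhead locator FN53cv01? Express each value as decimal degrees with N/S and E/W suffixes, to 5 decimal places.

Field F=5, N=13: +5·20° lon, +13·10° lat → SW at lon -80°, lat 40°.
Square 5, 3: +5·2° lon, +3·1° lat → SW at lon -70°, lat 43°.
Subsquare c=2, v=21: +2·0.0833333° lon, +21·0.0416667° lat → SW at lon -69.8333°, lat 43.875°.
Extended square 0, 1: +0·0.00833333° lon, +1·0.00416667° lat → SW at lon -69.8333°, lat 43.8792°.
Cell spans 0.00833333° lon × 0.00416667° lat.
west 69.83333° W, east 69.82500° W.

69.83333° W, 69.82500° W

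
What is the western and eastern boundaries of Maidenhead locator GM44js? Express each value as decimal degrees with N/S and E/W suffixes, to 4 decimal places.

51.2500° W, 51.1667° W

Field G=6, M=12: +6·20° lon, +12·10° lat → SW at lon -60°, lat 30°.
Square 4, 4: +4·2° lon, +4·1° lat → SW at lon -52°, lat 34°.
Subsquare j=9, s=18: +9·0.0833333° lon, +18·0.0416667° lat → SW at lon -51.25°, lat 34.75°.
Cell spans 0.0833333° lon × 0.0416667° lat.
west 51.2500° W, east 51.1667° W.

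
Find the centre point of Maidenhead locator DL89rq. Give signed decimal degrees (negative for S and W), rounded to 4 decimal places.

Field D=3, L=11: +3·20° lon, +11·10° lat → SW at lon -120°, lat 20°.
Square 8, 9: +8·2° lon, +9·1° lat → SW at lon -104°, lat 29°.
Subsquare r=17, q=16: +17·0.0833333° lon, +16·0.0416667° lat → SW at lon -102.583°, lat 29.6667°.
Cell spans 0.0833333° lon × 0.0416667° lat. Centre is SW corner plus half of each.
latitude 29.6875, longitude -102.5417.

29.6875, -102.5417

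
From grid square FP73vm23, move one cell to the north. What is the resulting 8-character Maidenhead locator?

FP73vm24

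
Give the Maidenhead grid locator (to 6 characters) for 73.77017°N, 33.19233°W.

HQ33js

Add 180° to longitude and 90° to latitude: 146.8077, 163.7702.
Field: 146.8077/20 → 7 → H, 163.7702/10 → 16 → Q; chars HQ.
Square: 6.8077/2 → 3, 3.7702/1 → 3; chars 33.
Subsquare: 0.8077/0.0833333 → 9 → j, 0.7702/0.0416667 → 18 → s; chars js.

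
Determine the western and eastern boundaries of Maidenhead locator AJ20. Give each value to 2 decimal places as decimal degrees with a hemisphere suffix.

Field A=0, J=9: +0·20° lon, +9·10° lat → SW at lon -180°, lat 0°.
Square 2, 0: +2·2° lon, +0·1° lat → SW at lon -176°, lat 0°.
Cell spans 2° lon × 1° lat.
west 176.00° W, east 174.00° W.

176.00° W, 174.00° W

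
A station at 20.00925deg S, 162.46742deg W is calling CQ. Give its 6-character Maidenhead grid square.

Offset from 180°W / 90°S: lon 17.5326°, lat 69.9907°.
Field: lon ⌊17.5326/20⌋ = 0 → A; lat ⌊69.9907/10⌋ = 6 → G.
Square: lon ⌊17.5326/2⌋ = 8; lat ⌊9.9907/1⌋ = 9.
Subsquare: lon ⌊1.5326/0.0833333⌋ = 18 → s; lat ⌊0.9907/0.0416667⌋ = 23 → x.

AG89sx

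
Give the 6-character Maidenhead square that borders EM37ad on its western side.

EM27xd

Longitude subsquare a = 0; −1 → -1, wraps to 23 = x, carry into square.
Longitude square 3; −1 → 2.
The latitude characters are unchanged.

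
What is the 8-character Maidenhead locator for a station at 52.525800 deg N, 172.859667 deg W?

Offset from 180°W / 90°S: lon 7.14033°, lat 142.52580°.
Field: lon ⌊7.14033/20⌋ = 0 → A; lat ⌊142.52580/10⌋ = 14 → O.
Square: lon ⌊7.14033/2⌋ = 3; lat ⌊2.52580/1⌋ = 2.
Subsquare: lon ⌊1.14033/0.0833333⌋ = 13 → n; lat ⌊0.52580/0.0416667⌋ = 12 → m.
Extended square: lon ⌊0.05700/0.00833333⌋ = 6; lat ⌊0.02580/0.00416667⌋ = 6.

AO32nm66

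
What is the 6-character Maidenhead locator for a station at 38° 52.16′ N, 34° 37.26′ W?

Add 180° to longitude and 90° to latitude: 145.3790, 128.8693.
Field (20°×10°, letters A–R): 145.3790/20 → 7 → H, 128.8693/10 → 12 → M; chars HM.
Square (2°×1°, digits 0–9): 5.3790/2 → 2, 8.8693/1 → 8; chars 28.
Subsquare (5′×2.5′, letters a–x): 1.3790/0.0833333 → 16 → q, 0.8693/0.0416667 → 20 → u; chars qu.

HM28qu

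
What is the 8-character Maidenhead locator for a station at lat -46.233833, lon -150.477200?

BE43ss23

Shift to the Maidenhead origin (180°W, 90°S): lon 29.52280, lat 43.76617.
Field (20°×10°, letters A–R): lon ⌊29.52280/20⌋ = 1 → B; lat ⌊43.76617/10⌋ = 4 → E.
Square (2°×1°, digits 0–9): lon ⌊9.52280/2⌋ = 4; lat ⌊3.76617/1⌋ = 3.
Subsquare (5′×2.5′, letters a–x): lon ⌊1.52280/0.0833333⌋ = 18 → s; lat ⌊0.76617/0.0416667⌋ = 18 → s.
Extended square (30″×15″, digits 0–9): lon ⌊0.02280/0.00833333⌋ = 2; lat ⌊0.01617/0.00416667⌋ = 3.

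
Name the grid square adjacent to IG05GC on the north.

IG05gd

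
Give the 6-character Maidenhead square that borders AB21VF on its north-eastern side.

AB21wg

Longitude subsquare v = 21; +1 → 22 = w.
Latitude subsquare f = 5; +1 → 6 = g.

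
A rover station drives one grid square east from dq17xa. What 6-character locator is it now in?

DQ27aa

Longitude subsquare x = 23; +1 → 24, wraps to 0 = a, carry into square.
Longitude square 1; +1 → 2.
The latitude characters are unchanged.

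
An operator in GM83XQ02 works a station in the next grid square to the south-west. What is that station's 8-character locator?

GM83wq91

Longitude extended square 0; −1 → -1, wraps to 9, carry into subsquare.
Longitude subsquare x = 23; −1 → 22 = w.
Latitude extended square 2; −1 → 1.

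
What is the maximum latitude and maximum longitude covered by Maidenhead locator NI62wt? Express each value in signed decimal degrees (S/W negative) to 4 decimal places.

Field N=13, I=8: +13·20° lon, +8·10° lat → SW at lon 80°, lat -10°.
Square 6, 2: +6·2° lon, +2·1° lat → SW at lon 92°, lat -8°.
Subsquare w=22, t=19: +22·0.0833333° lon, +19·0.0416667° lat → SW at lon 93.8333°, lat -7.20833°.
Cell spans 0.0833333° lon × 0.0416667° lat. NE corner is SW corner plus one full cell.
latitude -7.1667, longitude 93.9167.

-7.1667, 93.9167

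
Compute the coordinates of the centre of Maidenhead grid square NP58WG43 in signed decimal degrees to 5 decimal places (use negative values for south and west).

Field N=13, P=15: +13·20° lon, +15·10° lat → SW at lon 80°, lat 60°.
Square 5, 8: +5·2° lon, +8·1° lat → SW at lon 90°, lat 68°.
Subsquare w=22, g=6: +22·0.0833333° lon, +6·0.0416667° lat → SW at lon 91.8333°, lat 68.25°.
Extended square 4, 3: +4·0.00833333° lon, +3·0.00416667° lat → SW at lon 91.8667°, lat 68.2625°.
Cell spans 0.00833333° lon × 0.00416667° lat. Centre is SW corner plus half of each.
latitude 68.26458, longitude 91.87083.

68.26458, 91.87083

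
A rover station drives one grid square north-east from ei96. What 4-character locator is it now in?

FI07

Longitude square 9; +1 → 10, wraps to 0, carry into field.
Longitude field E = 4; +1 → 5 = F.
Latitude square 6; +1 → 7.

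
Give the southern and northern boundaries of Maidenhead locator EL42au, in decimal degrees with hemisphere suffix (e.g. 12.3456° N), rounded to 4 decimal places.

Field E=4, L=11: +4·20° lon, +11·10° lat → SW at lon -100°, lat 20°.
Square 4, 2: +4·2° lon, +2·1° lat → SW at lon -92°, lat 22°.
Subsquare a=0, u=20: +0·0.0833333° lon, +20·0.0416667° lat → SW at lon -92°, lat 22.8333°.
Cell spans 0.0833333° lon × 0.0416667° lat.
south 22.8333° N, north 22.8750° N.

22.8333° N, 22.8750° N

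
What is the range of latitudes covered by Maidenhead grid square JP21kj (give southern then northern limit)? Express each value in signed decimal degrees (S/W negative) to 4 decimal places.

Field J=9, P=15: +9·20° lon, +15·10° lat → SW at lon 0°, lat 60°.
Square 2, 1: +2·2° lon, +1·1° lat → SW at lon 4°, lat 61°.
Subsquare k=10, j=9: +10·0.0833333° lon, +9·0.0416667° lat → SW at lon 4.83333°, lat 61.375°.
Cell spans 0.0833333° lon × 0.0416667° lat.
south 61.3750, north 61.4167.

61.3750, 61.4167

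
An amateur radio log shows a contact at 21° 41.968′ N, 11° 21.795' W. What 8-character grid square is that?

IL41hq67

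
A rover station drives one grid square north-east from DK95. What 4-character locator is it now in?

EK06

Longitude square 9; +1 → 10, wraps to 0, carry into field.
Longitude field D = 3; +1 → 4 = E.
Latitude square 5; +1 → 6.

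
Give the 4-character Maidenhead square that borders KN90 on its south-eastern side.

Longitude square 9; +1 → 10, wraps to 0, carry into field.
Longitude field K = 10; +1 → 11 = L.
Latitude square 0; −1 → -1, wraps to 9, carry into field.
Latitude field N = 13; −1 → 12 = M.

LM09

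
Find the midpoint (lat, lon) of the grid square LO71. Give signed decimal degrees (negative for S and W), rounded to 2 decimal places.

Field L=11, O=14: +11·20° lon, +14·10° lat → SW at lon 40°, lat 50°.
Square 7, 1: +7·2° lon, +1·1° lat → SW at lon 54°, lat 51°.
Cell spans 2° lon × 1° lat. Centre is SW corner plus half of each.
latitude 51.50, longitude 55.00.

51.50, 55.00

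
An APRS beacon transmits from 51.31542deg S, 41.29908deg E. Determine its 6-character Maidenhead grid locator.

Add 180° to longitude and 90° to latitude: 221.2991, 38.6846.
Field: 221.2991/20 → 11 → L, 38.6846/10 → 3 → D; chars LD.
Square: 1.2991/2 → 0, 8.6846/1 → 8; chars 08.
Subsquare: 1.2991/0.0833333 → 15 → p, 0.6846/0.0416667 → 16 → q; chars pq.

LD08pq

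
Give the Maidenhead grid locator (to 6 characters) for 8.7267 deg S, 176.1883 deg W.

Add 180° to longitude and 90° to latitude: 3.8117, 81.2733.
Field (20°×10°, letters A–R): lon ⌊3.8117/20⌋ = 0 → A; lat ⌊81.2733/10⌋ = 8 → I.
Square (2°×1°, digits 0–9): lon ⌊3.8117/2⌋ = 1; lat ⌊1.2733/1⌋ = 1.
Subsquare (5′×2.5′, letters a–x): lon ⌊1.8117/0.0833333⌋ = 21 → v; lat ⌊0.2733/0.0416667⌋ = 6 → g.

AI11vg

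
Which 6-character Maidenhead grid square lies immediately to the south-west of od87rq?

Longitude subsquare r = 17; −1 → 16 = q.
Latitude subsquare q = 16; −1 → 15 = p.

OD87qp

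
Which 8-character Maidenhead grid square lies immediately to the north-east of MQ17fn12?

MQ17fn23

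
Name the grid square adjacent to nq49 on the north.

Latitude square 9; +1 → 10, wraps to 0, carry into field.
Latitude field Q = 16; +1 → 17 = R.
The longitude characters are unchanged.

NR40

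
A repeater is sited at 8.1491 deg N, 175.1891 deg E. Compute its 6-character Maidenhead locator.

Offset from 180°W / 90°S: lon 355.1891°, lat 98.1491°.
Field: lon ⌊355.1891/20⌋ = 17 → R; lat ⌊98.1491/10⌋ = 9 → J.
Square: lon ⌊15.1891/2⌋ = 7; lat ⌊8.1491/1⌋ = 8.
Subsquare: lon ⌊1.1891/0.0833333⌋ = 14 → o; lat ⌊0.1491/0.0416667⌋ = 3 → d.

RJ78od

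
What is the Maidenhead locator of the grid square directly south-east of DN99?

Longitude square 9; +1 → 10, wraps to 0, carry into field.
Longitude field D = 3; +1 → 4 = E.
Latitude square 9; −1 → 8.

EN08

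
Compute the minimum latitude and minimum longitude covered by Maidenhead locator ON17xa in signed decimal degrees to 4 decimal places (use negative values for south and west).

Field O=14, N=13: +14·20° lon, +13·10° lat → SW at lon 100°, lat 40°.
Square 1, 7: +1·2° lon, +7·1° lat → SW at lon 102°, lat 47°.
Subsquare x=23, a=0: +23·0.0833333° lon, +0·0.0416667° lat → SW at lon 103.917°, lat 47°.
latitude 47.0000, longitude 103.9167.

47.0000, 103.9167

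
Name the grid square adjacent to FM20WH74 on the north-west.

FM20wh65

Longitude extended square 7; −1 → 6.
Latitude extended square 4; +1 → 5.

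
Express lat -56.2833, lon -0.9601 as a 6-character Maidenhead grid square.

Add 180° to longitude and 90° to latitude: 179.0399, 33.7167.
Field (20°×10°, letters A–R): lon ⌊179.0399/20⌋ = 8 → I; lat ⌊33.7167/10⌋ = 3 → D.
Square (2°×1°, digits 0–9): lon ⌊19.0399/2⌋ = 9; lat ⌊3.7167/1⌋ = 3.
Subsquare (5′×2.5′, letters a–x): lon ⌊1.0399/0.0833333⌋ = 12 → m; lat ⌊0.7167/0.0416667⌋ = 17 → r.

ID93mr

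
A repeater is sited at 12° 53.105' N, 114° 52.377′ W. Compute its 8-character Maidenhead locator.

Add 180° to longitude and 90° to latitude: 65.12705, 102.88508.
Field: 65.12705/20 → 3 → D, 102.88508/10 → 10 → K; chars DK.
Square: 5.12705/2 → 2, 2.88508/1 → 2; chars 22.
Subsquare: 1.12705/0.0833333 → 13 → n, 0.88508/0.0416667 → 21 → v; chars nv.
Extended square: 0.04372/0.00833333 → 5, 0.01008/0.00416667 → 2; chars 52.

DK22nv52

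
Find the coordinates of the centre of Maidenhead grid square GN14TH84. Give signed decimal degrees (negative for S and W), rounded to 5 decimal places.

44.31042, -56.34583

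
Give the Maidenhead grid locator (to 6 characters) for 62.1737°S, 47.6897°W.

Offset from 180°W / 90°S: lon 132.3103°, lat 27.8263°.
Field: 132.3103/20 → 6 → G, 27.8263/10 → 2 → C; chars GC.
Square: 12.3103/2 → 6, 7.8263/1 → 7; chars 67.
Subsquare: 0.3103/0.0833333 → 3 → d, 0.8263/0.0416667 → 19 → t; chars dt.

GC67dt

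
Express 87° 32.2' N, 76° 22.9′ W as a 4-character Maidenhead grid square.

FR17

Shift to the Maidenhead origin (180°W, 90°S): lon 103.62, lat 177.54.
Field: 103.62/20 → 5 → F, 177.54/10 → 17 → R; chars FR.
Square: 3.62/2 → 1, 7.54/1 → 7; chars 17.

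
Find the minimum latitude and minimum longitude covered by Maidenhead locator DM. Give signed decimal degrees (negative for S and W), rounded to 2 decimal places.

Field D=3, M=12: +3·20° lon, +12·10° lat → SW at lon -120°, lat 30°.
latitude 30.00, longitude -120.00.

30.00, -120.00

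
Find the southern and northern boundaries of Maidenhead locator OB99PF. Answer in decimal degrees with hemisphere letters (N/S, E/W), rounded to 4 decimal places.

70.7917° S, 70.7500° S

Field O=14, B=1: +14·20° lon, +1·10° lat → SW at lon 100°, lat -80°.
Square 9, 9: +9·2° lon, +9·1° lat → SW at lon 118°, lat -71°.
Subsquare p=15, f=5: +15·0.0833333° lon, +5·0.0416667° lat → SW at lon 119.25°, lat -70.7917°.
Cell spans 0.0833333° lon × 0.0416667° lat.
south 70.7917° S, north 70.7500° S.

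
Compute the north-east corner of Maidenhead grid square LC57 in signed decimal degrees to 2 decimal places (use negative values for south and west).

-62.00, 52.00

Field L=11, C=2: +11·20° lon, +2·10° lat → SW at lon 40°, lat -70°.
Square 5, 7: +5·2° lon, +7·1° lat → SW at lon 50°, lat -63°.
Cell spans 2° lon × 1° lat. NE corner is SW corner plus one full cell.
latitude -62.00, longitude 52.00.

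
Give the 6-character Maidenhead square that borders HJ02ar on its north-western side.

Longitude subsquare a = 0; −1 → -1, wraps to 23 = x, carry into square.
Longitude square 0; −1 → -1, wraps to 9, carry into field.
Longitude field H = 7; −1 → 6 = G.
Latitude subsquare r = 17; +1 → 18 = s.

GJ92xs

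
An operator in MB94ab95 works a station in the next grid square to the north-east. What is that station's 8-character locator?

MB94bb06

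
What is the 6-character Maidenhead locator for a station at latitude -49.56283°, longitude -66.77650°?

FE60ok

Add 180° to longitude and 90° to latitude: 113.2235, 40.4372.
Field: 113.2235/20 → 5 → F, 40.4372/10 → 4 → E; chars FE.
Square: 13.2235/2 → 6, 0.4372/1 → 0; chars 60.
Subsquare: 1.2235/0.0833333 → 14 → o, 0.4372/0.0416667 → 10 → k; chars ok.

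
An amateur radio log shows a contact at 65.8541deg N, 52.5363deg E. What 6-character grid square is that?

LP65gu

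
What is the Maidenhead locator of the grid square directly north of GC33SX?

GC34sa

Latitude subsquare x = 23; +1 → 24, wraps to 0 = a, carry into square.
Latitude square 3; +1 → 4.
The longitude characters are unchanged.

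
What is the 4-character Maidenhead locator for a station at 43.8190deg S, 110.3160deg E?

OE56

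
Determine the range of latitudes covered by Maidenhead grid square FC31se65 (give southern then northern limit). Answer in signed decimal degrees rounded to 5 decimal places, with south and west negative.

-68.81250, -68.80833

Field F=5, C=2: +5·20° lon, +2·10° lat → SW at lon -80°, lat -70°.
Square 3, 1: +3·2° lon, +1·1° lat → SW at lon -74°, lat -69°.
Subsquare s=18, e=4: +18·0.0833333° lon, +4·0.0416667° lat → SW at lon -72.5°, lat -68.8333°.
Extended square 6, 5: +6·0.00833333° lon, +5·0.00416667° lat → SW at lon -72.45°, lat -68.8125°.
Cell spans 0.00833333° lon × 0.00416667° lat.
south -68.81250, north -68.80833.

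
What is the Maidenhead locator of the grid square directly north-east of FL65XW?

Longitude subsquare x = 23; +1 → 24, wraps to 0 = a, carry into square.
Longitude square 6; +1 → 7.
Latitude subsquare w = 22; +1 → 23 = x.

FL75ax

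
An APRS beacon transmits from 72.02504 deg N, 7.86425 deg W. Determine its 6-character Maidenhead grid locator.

IQ62ba

Offset from 180°W / 90°S: lon 172.1358°, lat 162.0250°.
Field: 172.1358/20 → 8 → I, 162.0250/10 → 16 → Q; chars IQ.
Square: 12.1358/2 → 6, 2.0250/1 → 2; chars 62.
Subsquare: 0.1358/0.0833333 → 1 → b, 0.0250/0.0416667 → 0 → a; chars ba.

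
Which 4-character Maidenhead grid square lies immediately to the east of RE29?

RE39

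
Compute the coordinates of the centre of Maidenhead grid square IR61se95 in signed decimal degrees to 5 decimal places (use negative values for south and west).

81.18958, -6.42083

Field I=8, R=17: +8·20° lon, +17·10° lat → SW at lon -20°, lat 80°.
Square 6, 1: +6·2° lon, +1·1° lat → SW at lon -8°, lat 81°.
Subsquare s=18, e=4: +18·0.0833333° lon, +4·0.0416667° lat → SW at lon -6.5°, lat 81.1667°.
Extended square 9, 5: +9·0.00833333° lon, +5·0.00416667° lat → SW at lon -6.425°, lat 81.1875°.
Cell spans 0.00833333° lon × 0.00416667° lat. Centre is SW corner plus half of each.
latitude 81.18958, longitude -6.42083.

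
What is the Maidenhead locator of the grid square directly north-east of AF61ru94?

AF61su05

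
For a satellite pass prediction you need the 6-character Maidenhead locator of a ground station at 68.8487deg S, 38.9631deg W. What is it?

HC01md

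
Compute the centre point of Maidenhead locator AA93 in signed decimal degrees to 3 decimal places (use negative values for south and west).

-86.500, -161.000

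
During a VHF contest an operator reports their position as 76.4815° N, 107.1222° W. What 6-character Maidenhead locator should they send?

DQ66kl

Add 180° to longitude and 90° to latitude: 72.8778, 166.4815.
Field: lon ⌊72.8778/20⌋ = 3 → D; lat ⌊166.4815/10⌋ = 16 → Q.
Square: lon ⌊12.8778/2⌋ = 6; lat ⌊6.4815/1⌋ = 6.
Subsquare: lon ⌊0.8778/0.0833333⌋ = 10 → k; lat ⌊0.4815/0.0416667⌋ = 11 → l.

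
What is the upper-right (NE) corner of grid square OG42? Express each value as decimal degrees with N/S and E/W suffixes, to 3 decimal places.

Field O=14, G=6: +14·20° lon, +6·10° lat → SW at lon 100°, lat -30°.
Square 4, 2: +4·2° lon, +2·1° lat → SW at lon 108°, lat -28°.
Cell spans 2° lon × 1° lat. NE corner is SW corner plus one full cell.
latitude 27.000° S, longitude 110.000° E.

27.000° S, 110.000° E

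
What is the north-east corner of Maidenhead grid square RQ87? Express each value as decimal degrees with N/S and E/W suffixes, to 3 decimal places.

78.000° N, 178.000° E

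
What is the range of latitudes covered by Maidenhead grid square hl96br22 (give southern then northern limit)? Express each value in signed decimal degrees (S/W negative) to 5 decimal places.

26.71667, 26.72083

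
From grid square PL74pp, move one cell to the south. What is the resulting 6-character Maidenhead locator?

Latitude subsquare p = 15; −1 → 14 = o.
The longitude characters are unchanged.

PL74po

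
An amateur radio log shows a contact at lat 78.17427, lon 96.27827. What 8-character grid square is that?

NQ88de31

Add 180° to longitude and 90° to latitude: 276.27827, 168.17427.
Field: lon ⌊276.27827/20⌋ = 13 → N; lat ⌊168.17427/10⌋ = 16 → Q.
Square: lon ⌊16.27827/2⌋ = 8; lat ⌊8.17427/1⌋ = 8.
Subsquare: lon ⌊0.27827/0.0833333⌋ = 3 → d; lat ⌊0.17427/0.0416667⌋ = 4 → e.
Extended square: lon ⌊0.02827/0.00833333⌋ = 3; lat ⌊0.00760/0.00416667⌋ = 1.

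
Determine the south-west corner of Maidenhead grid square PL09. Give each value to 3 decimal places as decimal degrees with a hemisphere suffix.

Field P=15, L=11: +15·20° lon, +11·10° lat → SW at lon 120°, lat 20°.
Square 0, 9: +0·2° lon, +9·1° lat → SW at lon 120°, lat 29°.
latitude 29.000° N, longitude 120.000° E.

29.000° N, 120.000° E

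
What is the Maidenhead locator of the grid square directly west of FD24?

Longitude square 2; −1 → 1.
The latitude characters are unchanged.

FD14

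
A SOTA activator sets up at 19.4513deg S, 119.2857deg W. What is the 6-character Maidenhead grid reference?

DH00in

Add 180° to longitude and 90° to latitude: 60.7143, 70.5487.
Field (20°×10°, letters A–R): lon ⌊60.7143/20⌋ = 3 → D; lat ⌊70.5487/10⌋ = 7 → H.
Square (2°×1°, digits 0–9): lon ⌊0.7143/2⌋ = 0; lat ⌊0.5487/1⌋ = 0.
Subsquare (5′×2.5′, letters a–x): lon ⌊0.7143/0.0833333⌋ = 8 → i; lat ⌊0.5487/0.0416667⌋ = 13 → n.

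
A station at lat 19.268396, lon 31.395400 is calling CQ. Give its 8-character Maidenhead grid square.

KK59qg74

Add 180° to longitude and 90° to latitude: 211.39540, 109.26840.
Field: 211.39540/20 → 10 → K, 109.26840/10 → 10 → K; chars KK.
Square: 11.39540/2 → 5, 9.26840/1 → 9; chars 59.
Subsquare: 1.39540/0.0833333 → 16 → q, 0.26840/0.0416667 → 6 → g; chars qg.
Extended square: 0.06207/0.00833333 → 7, 0.01840/0.00416667 → 4; chars 74.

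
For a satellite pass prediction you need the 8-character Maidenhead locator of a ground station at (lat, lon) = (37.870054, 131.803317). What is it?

Offset from 180°W / 90°S: lon 311.80332°, lat 127.87005°.
Field (20°×10°, letters A–R): lon ⌊311.80332/20⌋ = 15 → P; lat ⌊127.87005/10⌋ = 12 → M.
Square (2°×1°, digits 0–9): lon ⌊11.80332/2⌋ = 5; lat ⌊7.87005/1⌋ = 7.
Subsquare (5′×2.5′, letters a–x): lon ⌊1.80332/0.0833333⌋ = 21 → v; lat ⌊0.87005/0.0416667⌋ = 20 → u.
Extended square (30″×15″, digits 0–9): lon ⌊0.05332/0.00833333⌋ = 6; lat ⌊0.03672/0.00416667⌋ = 8.

PM57vu68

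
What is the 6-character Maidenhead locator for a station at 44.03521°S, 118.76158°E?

OE95jx

Add 180° to longitude and 90° to latitude: 298.7616, 45.9648.
Field: lon ⌊298.7616/20⌋ = 14 → O; lat ⌊45.9648/10⌋ = 4 → E.
Square: lon ⌊18.7616/2⌋ = 9; lat ⌊5.9648/1⌋ = 5.
Subsquare: lon ⌊0.7616/0.0833333⌋ = 9 → j; lat ⌊0.9648/0.0416667⌋ = 23 → x.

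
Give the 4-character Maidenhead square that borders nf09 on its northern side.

NG00

Latitude square 9; +1 → 10, wraps to 0, carry into field.
Latitude field F = 5; +1 → 6 = G.
The longitude characters are unchanged.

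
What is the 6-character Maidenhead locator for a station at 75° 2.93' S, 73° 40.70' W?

FB34dw

Add 180° to longitude and 90° to latitude: 106.3217, 14.9512.
Field: lon ⌊106.3217/20⌋ = 5 → F; lat ⌊14.9512/10⌋ = 1 → B.
Square: lon ⌊6.3217/2⌋ = 3; lat ⌊4.9512/1⌋ = 4.
Subsquare: lon ⌊0.3217/0.0833333⌋ = 3 → d; lat ⌊0.9512/0.0416667⌋ = 22 → w.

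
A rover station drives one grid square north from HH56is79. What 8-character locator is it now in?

HH56it70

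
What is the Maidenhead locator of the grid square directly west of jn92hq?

JN92gq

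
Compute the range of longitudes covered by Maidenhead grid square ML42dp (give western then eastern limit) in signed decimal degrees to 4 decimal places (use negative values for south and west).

Field M=12, L=11: +12·20° lon, +11·10° lat → SW at lon 60°, lat 20°.
Square 4, 2: +4·2° lon, +2·1° lat → SW at lon 68°, lat 22°.
Subsquare d=3, p=15: +3·0.0833333° lon, +15·0.0416667° lat → SW at lon 68.25°, lat 22.625°.
Cell spans 0.0833333° lon × 0.0416667° lat.
west 68.2500, east 68.3333.

68.2500, 68.3333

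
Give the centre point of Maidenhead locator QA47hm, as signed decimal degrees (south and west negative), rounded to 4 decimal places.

Field Q=16, A=0: +16·20° lon, +0·10° lat → SW at lon 140°, lat -90°.
Square 4, 7: +4·2° lon, +7·1° lat → SW at lon 148°, lat -83°.
Subsquare h=7, m=12: +7·0.0833333° lon, +12·0.0416667° lat → SW at lon 148.583°, lat -82.5°.
Cell spans 0.0833333° lon × 0.0416667° lat. Centre is SW corner plus half of each.
latitude -82.4792, longitude 148.6250.

-82.4792, 148.6250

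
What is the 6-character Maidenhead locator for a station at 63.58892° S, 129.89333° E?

PC46wj

Offset from 180°W / 90°S: lon 309.8933°, lat 26.4111°.
Field: 309.8933/20 → 15 → P, 26.4111/10 → 2 → C; chars PC.
Square: 9.8933/2 → 4, 6.4111/1 → 6; chars 46.
Subsquare: 1.8933/0.0833333 → 22 → w, 0.4111/0.0416667 → 9 → j; chars wj.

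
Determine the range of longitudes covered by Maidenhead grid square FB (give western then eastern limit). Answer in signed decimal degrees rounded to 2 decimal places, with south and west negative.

-80.00, -60.00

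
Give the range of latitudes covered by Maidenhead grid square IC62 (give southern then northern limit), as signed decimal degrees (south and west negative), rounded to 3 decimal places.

-68.000, -67.000

Field I=8, C=2: +8·20° lon, +2·10° lat → SW at lon -20°, lat -70°.
Square 6, 2: +6·2° lon, +2·1° lat → SW at lon -8°, lat -68°.
Cell spans 2° lon × 1° lat.
south -68.000, north -67.000.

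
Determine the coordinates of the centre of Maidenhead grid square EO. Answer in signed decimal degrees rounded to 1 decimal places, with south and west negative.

55.0, -90.0

Field E=4, O=14: +4·20° lon, +14·10° lat → SW at lon -100°, lat 50°.
Cell spans 20° lon × 10° lat. Centre is SW corner plus half of each.
latitude 55.0, longitude -90.0.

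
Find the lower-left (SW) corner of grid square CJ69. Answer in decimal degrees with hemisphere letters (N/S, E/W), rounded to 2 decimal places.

9.00° N, 128.00° W

Field C=2, J=9: +2·20° lon, +9·10° lat → SW at lon -140°, lat 0°.
Square 6, 9: +6·2° lon, +9·1° lat → SW at lon -128°, lat 9°.
latitude 9.00° N, longitude 128.00° W.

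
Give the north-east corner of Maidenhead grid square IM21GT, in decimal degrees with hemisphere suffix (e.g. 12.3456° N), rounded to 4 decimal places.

31.8333° N, 15.4167° W

Field I=8, M=12: +8·20° lon, +12·10° lat → SW at lon -20°, lat 30°.
Square 2, 1: +2·2° lon, +1·1° lat → SW at lon -16°, lat 31°.
Subsquare g=6, t=19: +6·0.0833333° lon, +19·0.0416667° lat → SW at lon -15.5°, lat 31.7917°.
Cell spans 0.0833333° lon × 0.0416667° lat. NE corner is SW corner plus one full cell.
latitude 31.8333° N, longitude 15.4167° W.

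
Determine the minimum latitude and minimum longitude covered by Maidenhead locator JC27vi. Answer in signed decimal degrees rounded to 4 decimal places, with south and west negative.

-62.6667, 5.7500

Field J=9, C=2: +9·20° lon, +2·10° lat → SW at lon 0°, lat -70°.
Square 2, 7: +2·2° lon, +7·1° lat → SW at lon 4°, lat -63°.
Subsquare v=21, i=8: +21·0.0833333° lon, +8·0.0416667° lat → SW at lon 5.75°, lat -62.6667°.
latitude -62.6667, longitude 5.7500.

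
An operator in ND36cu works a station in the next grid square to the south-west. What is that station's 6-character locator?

ND36bt

Longitude subsquare c = 2; −1 → 1 = b.
Latitude subsquare u = 20; −1 → 19 = t.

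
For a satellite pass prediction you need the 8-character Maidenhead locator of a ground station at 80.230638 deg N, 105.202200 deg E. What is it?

OR20of45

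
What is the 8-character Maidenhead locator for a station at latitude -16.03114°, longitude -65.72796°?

FH73dx22

Shift to the Maidenhead origin (180°W, 90°S): lon 114.27204, lat 73.96886.
Field: lon ⌊114.27204/20⌋ = 5 → F; lat ⌊73.96886/10⌋ = 7 → H.
Square: lon ⌊14.27204/2⌋ = 7; lat ⌊3.96886/1⌋ = 3.
Subsquare: lon ⌊0.27204/0.0833333⌋ = 3 → d; lat ⌊0.96886/0.0416667⌋ = 23 → x.
Extended square: lon ⌊0.02204/0.00833333⌋ = 2; lat ⌊0.01053/0.00416667⌋ = 2.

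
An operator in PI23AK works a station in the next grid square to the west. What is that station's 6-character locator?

PI13xk

Longitude subsquare a = 0; −1 → -1, wraps to 23 = x, carry into square.
Longitude square 2; −1 → 1.
The latitude characters are unchanged.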